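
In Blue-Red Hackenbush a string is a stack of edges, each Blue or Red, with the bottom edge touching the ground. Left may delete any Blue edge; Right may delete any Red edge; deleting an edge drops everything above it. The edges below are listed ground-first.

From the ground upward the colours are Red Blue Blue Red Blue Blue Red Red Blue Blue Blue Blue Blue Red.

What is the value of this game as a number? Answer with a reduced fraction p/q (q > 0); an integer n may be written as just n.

val(R) = {  | 0 } — -1
val(RB) = { -1 | 0 } — -1/2
val(RBB) = { -1 -1/2 | 0 } — -1/4
val(RBBR) = { -1 -1/2 | -1/4 0 } — -3/8
val(RBBRB) = { -1 -1/2 -3/8 | -1/4 0 } — -5/16
val(RBBRBB) = { -1 -1/2 -3/8 -5/16 | -1/4 0 } — -9/32
val(RBBRBBR) = { -1 -1/2 -3/8 -5/16 | -9/32 -1/4 0 } — -19/64
val(RBBRBBRR) = { -1 -1/2 -3/8 -5/16 | -19/64 -9/32 -1/4 0 } — -39/128
val(RBBRBBRRB) = { -1 -1/2 -3/8 -5/16 -39/128 | -19/64 -9/32 -1/4 0 } — -77/256
val(RBBRBBRRBB) = { -1 -1/2 -3/8 -5/16 -39/128 -77/256 | -19/64 -9/32 -1/4 0 } — -153/512
val(RBBRBBRRBBB) = { -1 -1/2 -3/8 -5/16 -39/128 -77/256 -153/512 | -19/64 -9/32 -1/4 0 } — -305/1024
val(RBBRBBRRBBBB) = { -1 -1/2 -3/8 -5/16 -39/128 -77/256 -153/512 -305/1024 | -19/64 -9/32 -1/4 0 } — -609/2048
val(RBBRBBRRBBBBB) = { -1 -1/2 -3/8 -5/16 -39/128 -77/256 -153/512 -305/1024 -609/2048 | -19/64 -9/32 -1/4 0 } — -1217/4096
val(RBBRBBRRBBBBBR) = { -1 -1/2 -3/8 -5/16 -39/128 -77/256 -153/512 -305/1024 -609/2048 | -1217/4096 -19/64 -9/32 -1/4 0 } — -2435/8192

-2435/8192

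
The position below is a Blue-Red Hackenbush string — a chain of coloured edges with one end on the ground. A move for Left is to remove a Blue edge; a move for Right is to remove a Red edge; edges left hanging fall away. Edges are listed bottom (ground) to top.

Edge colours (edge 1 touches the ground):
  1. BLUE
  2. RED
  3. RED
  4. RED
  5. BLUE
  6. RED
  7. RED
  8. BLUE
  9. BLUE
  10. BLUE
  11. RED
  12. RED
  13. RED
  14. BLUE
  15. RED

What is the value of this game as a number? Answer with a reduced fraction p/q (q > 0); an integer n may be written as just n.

2501/16384

Recurse on prefixes of the 15-edge string BLUE RED RED RED BLUE RED RED BLUE BLUE BLUE RED RED RED BLUE RED:
edge 1 of 15 (BLUE): { 0 | — } — 1
edge 2 of 15 (RED): { 0 | 1 } — 1/2
edge 3 of 15 (RED): { 0 | 1/2,1 } — 1/4
edge 4 of 15 (RED): { 0 | 1/4,1/2,1 } — 1/8
edge 5 of 15 (BLUE): { 0,1/8 | 1/4,1/2,1 } — 3/16
edge 6 of 15 (RED): { 0,1/8 | 3/16,1/4,1/2,1 } — 5/32
edge 7 of 15 (RED): { 0,1/8 | 5/32,3/16,1/4,1/2,1 } — 9/64
edge 8 of 15 (BLUE): { 0,1/8,9/64 | 5/32,3/16,1/4,1/2,1 } — 19/128
edge 9 of 15 (BLUE): { 0,1/8,9/64,19/128 | 5/32,3/16,1/4,1/2,1 } — 39/256
edge 10 of 15 (BLUE): { 0,1/8,9/64,19/128,39/256 | 5/32,3/16,1/4,1/2,1 } — 79/512
edge 11 of 15 (RED): { 0,1/8,9/64,19/128,39/256 | 79/512,5/32,3/16,1/4,1/2,1 } — 157/1024
edge 12 of 15 (RED): { 0,1/8,9/64,19/128,39/256 | 157/1024,79/512,5/32,3/16,1/4,1/2,1 } — 313/2048
edge 13 of 15 (RED): { 0,1/8,9/64,19/128,39/256 | 313/2048,157/1024,79/512,5/32,3/16,1/4,1/2,1 } — 625/4096
edge 14 of 15 (BLUE): { 0,1/8,9/64,19/128,39/256,625/4096 | 313/2048,157/1024,79/512,5/32,3/16,1/4,1/2,1 } — 1251/8192
edge 15 of 15 (RED): { 0,1/8,9/64,19/128,39/256,625/4096 | 1251/8192,313/2048,157/1024,79/512,5/32,3/16,1/4,1/2,1 } — 2501/16384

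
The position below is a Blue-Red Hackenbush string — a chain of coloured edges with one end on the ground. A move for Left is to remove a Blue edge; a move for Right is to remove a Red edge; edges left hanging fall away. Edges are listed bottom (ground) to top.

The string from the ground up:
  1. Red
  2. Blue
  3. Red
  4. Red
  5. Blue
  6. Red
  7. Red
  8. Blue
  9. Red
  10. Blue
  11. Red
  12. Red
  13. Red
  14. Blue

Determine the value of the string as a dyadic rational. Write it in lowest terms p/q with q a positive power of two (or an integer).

Recurse on prefixes of the 14-edge string Red Blue Red Red Blue Red Red Blue Red Blue Red Red Red Blue:
edge 1 of 14 (Red): {  | 0 } -> -1
edge 2 of 14 (Blue): { -1 | 0 } -> -1/2
edge 3 of 14 (Red): { -1 | -1/2 0 } -> -3/4
edge 4 of 14 (Red): { -1 | -3/4 -1/2 0 } -> -7/8
edge 5 of 14 (Blue): { -1 -7/8 | -3/4 -1/2 0 } -> -13/16
edge 6 of 14 (Red): { -1 -7/8 | -13/16 -3/4 -1/2 0 } -> -27/32
edge 7 of 14 (Red): { -1 -7/8 | -27/32 -13/16 -3/4 -1/2 0 } -> -55/64
edge 8 of 14 (Blue): { -1 -7/8 -55/64 | -27/32 -13/16 -3/4 -1/2 0 } -> -109/128
edge 9 of 14 (Red): { -1 -7/8 -55/64 | -109/128 -27/32 -13/16 -3/4 -1/2 0 } -> -219/256
edge 10 of 14 (Blue): { -1 -7/8 -55/64 -219/256 | -109/128 -27/32 -13/16 -3/4 -1/2 0 } -> -437/512
edge 11 of 14 (Red): { -1 -7/8 -55/64 -219/256 | -437/512 -109/128 -27/32 -13/16 -3/4 -1/2 0 } -> -875/1024
edge 12 of 14 (Red): { -1 -7/8 -55/64 -219/256 | -875/1024 -437/512 -109/128 -27/32 -13/16 -3/4 -1/2 0 } -> -1751/2048
edge 13 of 14 (Red): { -1 -7/8 -55/64 -219/256 | -1751/2048 -875/1024 -437/512 -109/128 -27/32 -13/16 -3/4 -1/2 0 } -> -3503/4096
edge 14 of 14 (Blue): { -1 -7/8 -55/64 -219/256 -3503/4096 | -1751/2048 -875/1024 -437/512 -109/128 -27/32 -13/16 -3/4 -1/2 0 } -> -7005/8192

-7005/8192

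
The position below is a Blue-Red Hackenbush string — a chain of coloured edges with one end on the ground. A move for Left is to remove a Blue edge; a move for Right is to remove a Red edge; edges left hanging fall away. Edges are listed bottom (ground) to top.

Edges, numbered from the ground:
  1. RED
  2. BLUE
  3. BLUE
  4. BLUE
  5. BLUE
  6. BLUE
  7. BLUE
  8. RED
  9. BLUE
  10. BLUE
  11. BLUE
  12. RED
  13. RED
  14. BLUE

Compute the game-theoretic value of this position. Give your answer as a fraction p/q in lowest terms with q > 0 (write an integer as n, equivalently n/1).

Recurse on prefixes of the 14-edge string RED BLUE BLUE BLUE BLUE BLUE BLUE RED BLUE BLUE BLUE RED RED BLUE:
1 of 14 · R · max L −∞ · min R 0 -> -1
2 of 14 · RB · max L -1 · min R 0 -> -1/2
3 of 14 · RBB · max L -1/2 · min R 0 -> -1/4
4 of 14 · RBBB · max L -1/4 · min R 0 -> -1/8
5 of 14 · RBBBB · max L -1/8 · min R 0 -> -1/16
6 of 14 · RBBBBB · max L -1/16 · min R 0 -> -1/32
7 of 14 · RBBBBBB · max L -1/32 · min R 0 -> -1/64
8 of 14 · RBBBBBBR · max L -1/32 · min R -1/64 -> -3/128
9 of 14 · RBBBBBBRB · max L -3/128 · min R -1/64 -> -5/256
10 of 14 · RBBBBBBRBB · max L -5/256 · min R -1/64 -> -9/512
11 of 14 · RBBBBBBRBBB · max L -9/512 · min R -1/64 -> -17/1024
12 of 14 · RBBBBBBRBBBR · max L -9/512 · min R -17/1024 -> -35/2048
13 of 14 · RBBBBBBRBBBRR · max L -9/512 · min R -35/2048 -> -71/4096
14 of 14 · RBBBBBBRBBBRRB · max L -71/4096 · min R -35/2048 -> -141/8192

-141/8192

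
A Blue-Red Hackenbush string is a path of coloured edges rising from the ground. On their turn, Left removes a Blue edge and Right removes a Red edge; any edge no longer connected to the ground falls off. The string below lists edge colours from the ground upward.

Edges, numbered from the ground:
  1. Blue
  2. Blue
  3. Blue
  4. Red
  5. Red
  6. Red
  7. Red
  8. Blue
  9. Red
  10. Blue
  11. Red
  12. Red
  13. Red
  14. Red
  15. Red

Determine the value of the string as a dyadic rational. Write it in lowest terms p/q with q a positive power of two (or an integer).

Prefix values for Blue Blue Blue Red Red Red Red Blue Red Blue Red Red Red Red Red via {L|R} + simplicity:
B: Left { 0 }, Right { · } so simplest 1
BB: Left { 0; 1 }, Right { · } so simplest 2
BBB: Left { 0; 1; 2 }, Right { · } so simplest 3
BBBR: Left { 0; 1; 2 }, Right { 3 } so simplest 5/2
BBBRR: Left { 0; 1; 2 }, Right { 5/2; 3 } so simplest 9/4
BBBRRR: Left { 0; 1; 2 }, Right { 9/4; 5/2; 3 } so simplest 17/8
BBBRRRR: Left { 0; 1; 2 }, Right { 17/8; 9/4; 5/2; 3 } so simplest 33/16
BBBRRRRB: Left { 0; 1; 2; 33/16 }, Right { 17/8; 9/4; 5/2; 3 } so simplest 67/32
BBBRRRRBR: Left { 0; 1; 2; 33/16 }, Right { 67/32; 17/8; 9/4; 5/2; 3 } so simplest 133/64
BBBRRRRBRB: Left { 0; 1; 2; 33/16; 133/64 }, Right { 67/32; 17/8; 9/4; 5/2; 3 } so simplest 267/128
BBBRRRRBRBR: Left { 0; 1; 2; 33/16; 133/64 }, Right { 267/128; 67/32; 17/8; 9/4; 5/2; 3 } so simplest 533/256
BBBRRRRBRBRR: Left { 0; 1; 2; 33/16; 133/64 }, Right { 533/256; 267/128; 67/32; 17/8; 9/4; 5/2; 3 } so simplest 1065/512
BBBRRRRBRBRRR: Left { 0; 1; 2; 33/16; 133/64 }, Right { 1065/512; 533/256; 267/128; 67/32; 17/8; 9/4; 5/2; 3 } so simplest 2129/1024
BBBRRRRBRBRRRR: Left { 0; 1; 2; 33/16; 133/64 }, Right { 2129/1024; 1065/512; 533/256; 267/128; 67/32; 17/8; 9/4; 5/2; 3 } so simplest 4257/2048
BBBRRRRBRBRRRRR: Left { 0; 1; 2; 33/16; 133/64 }, Right { 4257/2048; 2129/1024; 1065/512; 533/256; 267/128; 67/32; 17/8; 9/4; 5/2; 3 } so simplest 8513/4096

8513/4096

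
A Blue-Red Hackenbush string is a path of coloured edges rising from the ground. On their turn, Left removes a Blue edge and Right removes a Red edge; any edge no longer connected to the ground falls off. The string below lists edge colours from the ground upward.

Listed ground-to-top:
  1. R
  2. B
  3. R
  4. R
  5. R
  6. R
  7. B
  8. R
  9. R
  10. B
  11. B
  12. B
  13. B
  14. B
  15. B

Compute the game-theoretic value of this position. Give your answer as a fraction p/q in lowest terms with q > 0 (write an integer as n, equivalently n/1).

-15745/16384

Build val(s[:k]) for k = 1..15, string s = R B R R R R B R R B B B B B B.
R: Left { none }, Right { 0 } = simplest -1
RB: Left { -1 }, Right { 0 } = simplest -1/2
RBR: Left { -1 }, Right { -1/2 0 } = simplest -3/4
RBRR: Left { -1 }, Right { -3/4 -1/2 0 } = simplest -7/8
RBRRR: Left { -1 }, Right { -7/8 -3/4 -1/2 0 } = simplest -15/16
RBRRRR: Left { -1 }, Right { -15/16 -7/8 -3/4 -1/2 0 } = simplest -31/32
RBRRRRB: Left { -1 -31/32 }, Right { -15/16 -7/8 -3/4 -1/2 0 } = simplest -61/64
RBRRRRBR: Left { -1 -31/32 }, Right { -61/64 -15/16 -7/8 -3/4 -1/2 0 } = simplest -123/128
RBRRRRBRR: Left { -1 -31/32 }, Right { -123/128 -61/64 -15/16 -7/8 -3/4 -1/2 0 } = simplest -247/256
RBRRRRBRRB: Left { -1 -31/32 -247/256 }, Right { -123/128 -61/64 -15/16 -7/8 -3/4 -1/2 0 } = simplest -493/512
RBRRRRBRRBB: Left { -1 -31/32 -247/256 -493/512 }, Right { -123/128 -61/64 -15/16 -7/8 -3/4 -1/2 0 } = simplest -985/1024
RBRRRRBRRBBB: Left { -1 -31/32 -247/256 -493/512 -985/1024 }, Right { -123/128 -61/64 -15/16 -7/8 -3/4 -1/2 0 } = simplest -1969/2048
RBRRRRBRRBBBB: Left { -1 -31/32 -247/256 -493/512 -985/1024 -1969/2048 }, Right { -123/128 -61/64 -15/16 -7/8 -3/4 -1/2 0 } = simplest -3937/4096
RBRRRRBRRBBBBB: Left { -1 -31/32 -247/256 -493/512 -985/1024 -1969/2048 -3937/4096 }, Right { -123/128 -61/64 -15/16 -7/8 -3/4 -1/2 0 } = simplest -7873/8192
RBRRRRBRRBBBBBB: Left { -1 -31/32 -247/256 -493/512 -985/1024 -1969/2048 -3937/4096 -7873/8192 }, Right { -123/128 -61/64 -15/16 -7/8 -3/4 -1/2 0 } = simplest -15745/16384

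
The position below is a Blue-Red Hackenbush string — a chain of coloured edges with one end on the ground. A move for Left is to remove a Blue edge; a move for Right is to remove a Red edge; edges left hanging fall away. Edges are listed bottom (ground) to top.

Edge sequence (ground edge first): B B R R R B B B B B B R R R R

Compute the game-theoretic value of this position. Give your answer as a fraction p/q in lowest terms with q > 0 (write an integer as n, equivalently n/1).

B: Left { 0 }, Right { · } — simplest 1
BB: Left { 0, 1 }, Right { · } — simplest 2
BBR: Left { 0, 1 }, Right { 2 } — simplest 3/2
BBRR: Left { 0, 1 }, Right { 3/2, 2 } — simplest 5/4
BBRRR: Left { 0, 1 }, Right { 5/4, 3/2, 2 } — simplest 9/8
BBRRRB: Left { 0, 1, 9/8 }, Right { 5/4, 3/2, 2 } — simplest 19/16
BBRRRBB: Left { 0, 1, 9/8, 19/16 }, Right { 5/4, 3/2, 2 } — simplest 39/32
BBRRRBBB: Left { 0, 1, 9/8, 19/16, 39/32 }, Right { 5/4, 3/2, 2 } — simplest 79/64
BBRRRBBBB: Left { 0, 1, 9/8, 19/16, 39/32, 79/64 }, Right { 5/4, 3/2, 2 } — simplest 159/128
BBRRRBBBBB: Left { 0, 1, 9/8, 19/16, 39/32, 79/64, 159/128 }, Right { 5/4, 3/2, 2 } — simplest 319/256
BBRRRBBBBBB: Left { 0, 1, 9/8, 19/16, 39/32, 79/64, 159/128, 319/256 }, Right { 5/4, 3/2, 2 } — simplest 639/512
BBRRRBBBBBBR: Left { 0, 1, 9/8, 19/16, 39/32, 79/64, 159/128, 319/256 }, Right { 639/512, 5/4, 3/2, 2 } — simplest 1277/1024
BBRRRBBBBBBRR: Left { 0, 1, 9/8, 19/16, 39/32, 79/64, 159/128, 319/256 }, Right { 1277/1024, 639/512, 5/4, 3/2, 2 } — simplest 2553/2048
BBRRRBBBBBBRRR: Left { 0, 1, 9/8, 19/16, 39/32, 79/64, 159/128, 319/256 }, Right { 2553/2048, 1277/1024, 639/512, 5/4, 3/2, 2 } — simplest 5105/4096
BBRRRBBBBBBRRRR: Left { 0, 1, 9/8, 19/16, 39/32, 79/64, 159/128, 319/256 }, Right { 5105/4096, 2553/2048, 1277/1024, 639/512, 5/4, 3/2, 2 } — simplest 10209/8192

10209/8192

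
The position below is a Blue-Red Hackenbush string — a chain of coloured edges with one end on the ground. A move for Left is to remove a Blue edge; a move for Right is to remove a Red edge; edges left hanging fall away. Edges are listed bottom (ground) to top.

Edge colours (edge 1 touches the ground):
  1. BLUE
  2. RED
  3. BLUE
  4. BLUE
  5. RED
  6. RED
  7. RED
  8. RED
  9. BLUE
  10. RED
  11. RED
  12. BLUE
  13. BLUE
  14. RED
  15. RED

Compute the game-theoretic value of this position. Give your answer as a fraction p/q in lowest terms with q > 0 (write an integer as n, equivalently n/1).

12441/16384

B: Left { 0 }, Right { none } => simplest 1
BR: Left { 0 }, Right { 1 } => simplest 1/2
BRB: Left { 0, 1/2 }, Right { 1 } => simplest 3/4
BRBB: Left { 0, 1/2, 3/4 }, Right { 1 } => simplest 7/8
BRBBR: Left { 0, 1/2, 3/4 }, Right { 7/8, 1 } => simplest 13/16
BRBBRR: Left { 0, 1/2, 3/4 }, Right { 13/16, 7/8, 1 } => simplest 25/32
BRBBRRR: Left { 0, 1/2, 3/4 }, Right { 25/32, 13/16, 7/8, 1 } => simplest 49/64
BRBBRRRR: Left { 0, 1/2, 3/4 }, Right { 49/64, 25/32, 13/16, 7/8, 1 } => simplest 97/128
BRBBRRRRB: Left { 0, 1/2, 3/4, 97/128 }, Right { 49/64, 25/32, 13/16, 7/8, 1 } => simplest 195/256
BRBBRRRRBR: Left { 0, 1/2, 3/4, 97/128 }, Right { 195/256, 49/64, 25/32, 13/16, 7/8, 1 } => simplest 389/512
BRBBRRRRBRR: Left { 0, 1/2, 3/4, 97/128 }, Right { 389/512, 195/256, 49/64, 25/32, 13/16, 7/8, 1 } => simplest 777/1024
BRBBRRRRBRRB: Left { 0, 1/2, 3/4, 97/128, 777/1024 }, Right { 389/512, 195/256, 49/64, 25/32, 13/16, 7/8, 1 } => simplest 1555/2048
BRBBRRRRBRRBB: Left { 0, 1/2, 3/4, 97/128, 777/1024, 1555/2048 }, Right { 389/512, 195/256, 49/64, 25/32, 13/16, 7/8, 1 } => simplest 3111/4096
BRBBRRRRBRRBBR: Left { 0, 1/2, 3/4, 97/128, 777/1024, 1555/2048 }, Right { 3111/4096, 389/512, 195/256, 49/64, 25/32, 13/16, 7/8, 1 } => simplest 6221/8192
BRBBRRRRBRRBBRR: Left { 0, 1/2, 3/4, 97/128, 777/1024, 1555/2048 }, Right { 6221/8192, 3111/4096, 389/512, 195/256, 49/64, 25/32, 13/16, 7/8, 1 } => simplest 12441/16384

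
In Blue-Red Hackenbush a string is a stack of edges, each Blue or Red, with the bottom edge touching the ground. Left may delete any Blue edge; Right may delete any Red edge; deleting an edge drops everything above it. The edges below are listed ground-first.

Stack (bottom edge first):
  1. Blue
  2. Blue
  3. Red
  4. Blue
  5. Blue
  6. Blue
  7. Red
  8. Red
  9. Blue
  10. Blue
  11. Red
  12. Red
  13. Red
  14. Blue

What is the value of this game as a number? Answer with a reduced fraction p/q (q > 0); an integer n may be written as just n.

Recurse on prefixes of the 14-edge string Blue Blue Red Blue Blue Blue Red Red Blue Blue Red Red Red Blue:
B: Left { 0 }, Right {  } => simplest 1
BB: Left { 0,1 }, Right {  } => simplest 2
BBR: Left { 0,1 }, Right { 2 } => simplest 3/2
BBRB: Left { 0,1,3/2 }, Right { 2 } => simplest 7/4
BBRBB: Left { 0,1,3/2,7/4 }, Right { 2 } => simplest 15/8
BBRBBB: Left { 0,1,3/2,7/4,15/8 }, Right { 2 } => simplest 31/16
BBRBBBR: Left { 0,1,3/2,7/4,15/8 }, Right { 31/16,2 } => simplest 61/32
BBRBBBRR: Left { 0,1,3/2,7/4,15/8 }, Right { 61/32,31/16,2 } => simplest 121/64
BBRBBBRRB: Left { 0,1,3/2,7/4,15/8,121/64 }, Right { 61/32,31/16,2 } => simplest 243/128
BBRBBBRRBB: Left { 0,1,3/2,7/4,15/8,121/64,243/128 }, Right { 61/32,31/16,2 } => simplest 487/256
BBRBBBRRBBR: Left { 0,1,3/2,7/4,15/8,121/64,243/128 }, Right { 487/256,61/32,31/16,2 } => simplest 973/512
BBRBBBRRBBRR: Left { 0,1,3/2,7/4,15/8,121/64,243/128 }, Right { 973/512,487/256,61/32,31/16,2 } => simplest 1945/1024
BBRBBBRRBBRRR: Left { 0,1,3/2,7/4,15/8,121/64,243/128 }, Right { 1945/1024,973/512,487/256,61/32,31/16,2 } => simplest 3889/2048
BBRBBBRRBBRRRB: Left { 0,1,3/2,7/4,15/8,121/64,243/128,3889/2048 }, Right { 1945/1024,973/512,487/256,61/32,31/16,2 } => simplest 7779/4096

7779/4096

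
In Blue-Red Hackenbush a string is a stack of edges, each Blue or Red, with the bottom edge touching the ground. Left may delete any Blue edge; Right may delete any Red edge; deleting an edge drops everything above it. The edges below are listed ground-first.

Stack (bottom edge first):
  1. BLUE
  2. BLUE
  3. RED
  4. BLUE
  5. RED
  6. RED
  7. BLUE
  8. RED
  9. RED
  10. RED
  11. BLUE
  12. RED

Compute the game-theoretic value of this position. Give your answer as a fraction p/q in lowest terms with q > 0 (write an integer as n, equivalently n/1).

1605/1024

Recurse on prefixes of the 12-edge string BLUE BLUE RED BLUE RED RED BLUE RED RED RED BLUE RED:
step 1: add BLUE to get B; options L={ 0 } R={ none } -> 1
step 2: add BLUE to get BB; options L={ 0; 1 } R={ none } -> 2
step 3: add RED to get BBR; options L={ 0; 1 } R={ 2 } -> 3/2
step 4: add BLUE to get BBRB; options L={ 0; 1; 3/2 } R={ 2 } -> 7/4
step 5: add RED to get BBRBR; options L={ 0; 1; 3/2 } R={ 7/4; 2 } -> 13/8
step 6: add RED to get BBRBRR; options L={ 0; 1; 3/2 } R={ 13/8; 7/4; 2 } -> 25/16
step 7: add BLUE to get BBRBRRB; options L={ 0; 1; 3/2; 25/16 } R={ 13/8; 7/4; 2 } -> 51/32
step 8: add RED to get BBRBRRBR; options L={ 0; 1; 3/2; 25/16 } R={ 51/32; 13/8; 7/4; 2 } -> 101/64
step 9: add RED to get BBRBRRBRR; options L={ 0; 1; 3/2; 25/16 } R={ 101/64; 51/32; 13/8; 7/4; 2 } -> 201/128
step 10: add RED to get BBRBRRBRRR; options L={ 0; 1; 3/2; 25/16 } R={ 201/128; 101/64; 51/32; 13/8; 7/4; 2 } -> 401/256
step 11: add BLUE to get BBRBRRBRRRB; options L={ 0; 1; 3/2; 25/16; 401/256 } R={ 201/128; 101/64; 51/32; 13/8; 7/4; 2 } -> 803/512
step 12: add RED to get BBRBRRBRRRBR; options L={ 0; 1; 3/2; 25/16; 401/256 } R={ 803/512; 201/128; 101/64; 51/32; 13/8; 7/4; 2 } -> 1605/1024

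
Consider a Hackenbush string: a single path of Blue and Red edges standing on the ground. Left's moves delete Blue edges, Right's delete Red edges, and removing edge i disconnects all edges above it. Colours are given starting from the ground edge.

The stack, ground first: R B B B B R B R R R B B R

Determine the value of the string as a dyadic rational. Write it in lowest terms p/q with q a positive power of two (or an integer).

Build val(s[:k]) for k = 1..13, string s = R B B B B R B R R R B B R.
val(R) = { ∅ | 0 } so -1
val(RB) = { -1 | 0 } so -1/2
val(RBB) = { -1,-1/2 | 0 } so -1/4
val(RBBB) = { -1,-1/2,-1/4 | 0 } so -1/8
val(RBBBB) = { -1,-1/2,-1/4,-1/8 | 0 } so -1/16
val(RBBBBR) = { -1,-1/2,-1/4,-1/8 | -1/16,0 } so -3/32
val(RBBBBRB) = { -1,-1/2,-1/4,-1/8,-3/32 | -1/16,0 } so -5/64
val(RBBBBRBR) = { -1,-1/2,-1/4,-1/8,-3/32 | -5/64,-1/16,0 } so -11/128
val(RBBBBRBRR) = { -1,-1/2,-1/4,-1/8,-3/32 | -11/128,-5/64,-1/16,0 } so -23/256
val(RBBBBRBRRR) = { -1,-1/2,-1/4,-1/8,-3/32 | -23/256,-11/128,-5/64,-1/16,0 } so -47/512
val(RBBBBRBRRRB) = { -1,-1/2,-1/4,-1/8,-3/32,-47/512 | -23/256,-11/128,-5/64,-1/16,0 } so -93/1024
val(RBBBBRBRRRBB) = { -1,-1/2,-1/4,-1/8,-3/32,-47/512,-93/1024 | -23/256,-11/128,-5/64,-1/16,0 } so -185/2048
val(RBBBBRBRRRBBR) = { -1,-1/2,-1/4,-1/8,-3/32,-47/512,-93/1024 | -185/2048,-23/256,-11/128,-5/64,-1/16,0 } so -371/4096

-371/4096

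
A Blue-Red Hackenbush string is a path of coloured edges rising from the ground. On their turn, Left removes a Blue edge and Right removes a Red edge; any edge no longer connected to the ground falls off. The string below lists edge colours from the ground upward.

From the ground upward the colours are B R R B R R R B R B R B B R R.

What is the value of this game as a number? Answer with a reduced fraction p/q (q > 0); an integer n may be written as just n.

Recurse on prefixes of the 15-edge string B R R B R R R B R B R B B R R:
value_1 [B]  L=[0]  R=[·]  → 1
value_2 [BR]  L=[0]  R=[1]  → 1/2
value_3 [BRR]  L=[0]  R=[1/2 1]  → 1/4
value_4 [BRRB]  L=[0 1/4]  R=[1/2 1]  → 3/8
value_5 [BRRBR]  L=[0 1/4]  R=[3/8 1/2 1]  → 5/16
value_6 [BRRBRR]  L=[0 1/4]  R=[5/16 3/8 1/2 1]  → 9/32
value_7 [BRRBRRR]  L=[0 1/4]  R=[9/32 5/16 3/8 1/2 1]  → 17/64
value_8 [BRRBRRRB]  L=[0 1/4 17/64]  R=[9/32 5/16 3/8 1/2 1]  → 35/128
value_9 [BRRBRRRBR]  L=[0 1/4 17/64]  R=[35/128 9/32 5/16 3/8 1/2 1]  → 69/256
value_10 [BRRBRRRBRB]  L=[0 1/4 17/64 69/256]  R=[35/128 9/32 5/16 3/8 1/2 1]  → 139/512
value_11 [BRRBRRRBRBR]  L=[0 1/4 17/64 69/256]  R=[139/512 35/128 9/32 5/16 3/8 1/2 1]  → 277/1024
value_12 [BRRBRRRBRBRB]  L=[0 1/4 17/64 69/256 277/1024]  R=[139/512 35/128 9/32 5/16 3/8 1/2 1]  → 555/2048
value_13 [BRRBRRRBRBRBB]  L=[0 1/4 17/64 69/256 277/1024 555/2048]  R=[139/512 35/128 9/32 5/16 3/8 1/2 1]  → 1111/4096
value_14 [BRRBRRRBRBRBBR]  L=[0 1/4 17/64 69/256 277/1024 555/2048]  R=[1111/4096 139/512 35/128 9/32 5/16 3/8 1/2 1]  → 2221/8192
value_15 [BRRBRRRBRBRBBRR]  L=[0 1/4 17/64 69/256 277/1024 555/2048]  R=[2221/8192 1111/4096 139/512 35/128 9/32 5/16 3/8 1/2 1]  → 4441/16384

4441/16384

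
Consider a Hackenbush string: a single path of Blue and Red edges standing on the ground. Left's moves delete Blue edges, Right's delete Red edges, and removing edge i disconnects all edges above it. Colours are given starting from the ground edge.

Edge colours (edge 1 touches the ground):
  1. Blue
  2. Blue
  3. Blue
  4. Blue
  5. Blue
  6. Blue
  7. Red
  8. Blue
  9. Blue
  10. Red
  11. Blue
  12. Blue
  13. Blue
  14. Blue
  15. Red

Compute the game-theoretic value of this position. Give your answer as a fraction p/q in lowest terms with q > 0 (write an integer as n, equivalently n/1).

B: Left { 0 }, Right { — } => simplest 1
BB: Left { 0,1 }, Right { — } => simplest 2
BBB: Left { 0,1,2 }, Right { — } => simplest 3
BBBB: Left { 0,1,2,3 }, Right { — } => simplest 4
BBBBB: Left { 0,1,2,3,4 }, Right { — } => simplest 5
BBBBBB: Left { 0,1,2,3,4,5 }, Right { — } => simplest 6
BBBBBBR: Left { 0,1,2,3,4,5 }, Right { 6 } => simplest 11/2
BBBBBBRB: Left { 0,1,2,3,4,5,11/2 }, Right { 6 } => simplest 23/4
BBBBBBRBB: Left { 0,1,2,3,4,5,11/2,23/4 }, Right { 6 } => simplest 47/8
BBBBBBRBBR: Left { 0,1,2,3,4,5,11/2,23/4 }, Right { 47/8,6 } => simplest 93/16
BBBBBBRBBRB: Left { 0,1,2,3,4,5,11/2,23/4,93/16 }, Right { 47/8,6 } => simplest 187/32
BBBBBBRBBRBB: Left { 0,1,2,3,4,5,11/2,23/4,93/16,187/32 }, Right { 47/8,6 } => simplest 375/64
BBBBBBRBBRBBB: Left { 0,1,2,3,4,5,11/2,23/4,93/16,187/32,375/64 }, Right { 47/8,6 } => simplest 751/128
BBBBBBRBBRBBBB: Left { 0,1,2,3,4,5,11/2,23/4,93/16,187/32,375/64,751/128 }, Right { 47/8,6 } => simplest 1503/256
BBBBBBRBBRBBBBR: Left { 0,1,2,3,4,5,11/2,23/4,93/16,187/32,375/64,751/128 }, Right { 1503/256,47/8,6 } => simplest 3005/512

3005/512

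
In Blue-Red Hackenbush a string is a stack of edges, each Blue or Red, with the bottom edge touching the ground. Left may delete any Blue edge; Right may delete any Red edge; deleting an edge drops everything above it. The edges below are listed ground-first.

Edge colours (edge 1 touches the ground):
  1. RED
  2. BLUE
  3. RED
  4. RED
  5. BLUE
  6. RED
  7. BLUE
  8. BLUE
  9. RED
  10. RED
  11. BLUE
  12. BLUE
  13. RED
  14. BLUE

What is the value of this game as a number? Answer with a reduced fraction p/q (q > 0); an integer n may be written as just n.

-6757/8192

edge 1 of 14 (RED): { · | 0 } — -1
edge 2 of 14 (BLUE): { -1 | 0 } — -1/2
edge 3 of 14 (RED): { -1 | -1/2,0 } — -3/4
edge 4 of 14 (RED): { -1 | -3/4,-1/2,0 } — -7/8
edge 5 of 14 (BLUE): { -1,-7/8 | -3/4,-1/2,0 } — -13/16
edge 6 of 14 (RED): { -1,-7/8 | -13/16,-3/4,-1/2,0 } — -27/32
edge 7 of 14 (BLUE): { -1,-7/8,-27/32 | -13/16,-3/4,-1/2,0 } — -53/64
edge 8 of 14 (BLUE): { -1,-7/8,-27/32,-53/64 | -13/16,-3/4,-1/2,0 } — -105/128
edge 9 of 14 (RED): { -1,-7/8,-27/32,-53/64 | -105/128,-13/16,-3/4,-1/2,0 } — -211/256
edge 10 of 14 (RED): { -1,-7/8,-27/32,-53/64 | -211/256,-105/128,-13/16,-3/4,-1/2,0 } — -423/512
edge 11 of 14 (BLUE): { -1,-7/8,-27/32,-53/64,-423/512 | -211/256,-105/128,-13/16,-3/4,-1/2,0 } — -845/1024
edge 12 of 14 (BLUE): { -1,-7/8,-27/32,-53/64,-423/512,-845/1024 | -211/256,-105/128,-13/16,-3/4,-1/2,0 } — -1689/2048
edge 13 of 14 (RED): { -1,-7/8,-27/32,-53/64,-423/512,-845/1024 | -1689/2048,-211/256,-105/128,-13/16,-3/4,-1/2,0 } — -3379/4096
edge 14 of 14 (BLUE): { -1,-7/8,-27/32,-53/64,-423/512,-845/1024,-3379/4096 | -1689/2048,-211/256,-105/128,-13/16,-3/4,-1/2,0 } — -6757/8192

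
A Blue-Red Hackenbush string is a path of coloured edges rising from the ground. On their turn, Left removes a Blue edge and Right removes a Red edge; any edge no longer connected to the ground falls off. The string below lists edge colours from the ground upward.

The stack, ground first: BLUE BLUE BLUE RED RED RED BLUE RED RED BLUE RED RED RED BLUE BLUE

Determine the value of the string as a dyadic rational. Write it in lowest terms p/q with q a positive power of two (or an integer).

8775/4096

Recurse on prefixes of the 15-edge string BLUE BLUE BLUE RED RED RED BLUE RED RED BLUE RED RED RED BLUE BLUE:
1 of 15 · B · max L 0 · min R +∞ → 1
2 of 15 · BB · max L 1 · min R +∞ → 2
3 of 15 · BBB · max L 2 · min R +∞ → 3
4 of 15 · BBBR · max L 2 · min R 3 → 5/2
5 of 15 · BBBRR · max L 2 · min R 5/2 → 9/4
6 of 15 · BBBRRR · max L 2 · min R 9/4 → 17/8
7 of 15 · BBBRRRB · max L 17/8 · min R 9/4 → 35/16
8 of 15 · BBBRRRBR · max L 17/8 · min R 35/16 → 69/32
9 of 15 · BBBRRRBRR · max L 17/8 · min R 69/32 → 137/64
10 of 15 · BBBRRRBRRB · max L 137/64 · min R 69/32 → 275/128
11 of 15 · BBBRRRBRRBR · max L 137/64 · min R 275/128 → 549/256
12 of 15 · BBBRRRBRRBRR · max L 137/64 · min R 549/256 → 1097/512
13 of 15 · BBBRRRBRRBRRR · max L 137/64 · min R 1097/512 → 2193/1024
14 of 15 · BBBRRRBRRBRRRB · max L 2193/1024 · min R 1097/512 → 4387/2048
15 of 15 · BBBRRRBRRBRRRBB · max L 4387/2048 · min R 1097/512 → 8775/4096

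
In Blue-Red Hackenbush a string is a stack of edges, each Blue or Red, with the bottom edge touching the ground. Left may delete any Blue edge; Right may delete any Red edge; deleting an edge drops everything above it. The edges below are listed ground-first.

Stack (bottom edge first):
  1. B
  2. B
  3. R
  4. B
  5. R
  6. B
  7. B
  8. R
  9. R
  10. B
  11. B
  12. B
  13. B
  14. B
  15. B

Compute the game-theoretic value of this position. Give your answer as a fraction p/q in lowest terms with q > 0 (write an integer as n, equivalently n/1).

B: Left { 0 }, Right { (no moves) } → simplest 1
BB: Left { 0,1 }, Right { (no moves) } → simplest 2
BBR: Left { 0,1 }, Right { 2 } → simplest 3/2
BBRB: Left { 0,1,3/2 }, Right { 2 } → simplest 7/4
BBRBR: Left { 0,1,3/2 }, Right { 7/4,2 } → simplest 13/8
BBRBRB: Left { 0,1,3/2,13/8 }, Right { 7/4,2 } → simplest 27/16
BBRBRBB: Left { 0,1,3/2,13/8,27/16 }, Right { 7/4,2 } → simplest 55/32
BBRBRBBR: Left { 0,1,3/2,13/8,27/16 }, Right { 55/32,7/4,2 } → simplest 109/64
BBRBRBBRR: Left { 0,1,3/2,13/8,27/16 }, Right { 109/64,55/32,7/4,2 } → simplest 217/128
BBRBRBBRRB: Left { 0,1,3/2,13/8,27/16,217/128 }, Right { 109/64,55/32,7/4,2 } → simplest 435/256
BBRBRBBRRBB: Left { 0,1,3/2,13/8,27/16,217/128,435/256 }, Right { 109/64,55/32,7/4,2 } → simplest 871/512
BBRBRBBRRBBB: Left { 0,1,3/2,13/8,27/16,217/128,435/256,871/512 }, Right { 109/64,55/32,7/4,2 } → simplest 1743/1024
BBRBRBBRRBBBB: Left { 0,1,3/2,13/8,27/16,217/128,435/256,871/512,1743/1024 }, Right { 109/64,55/32,7/4,2 } → simplest 3487/2048
BBRBRBBRRBBBBB: Left { 0,1,3/2,13/8,27/16,217/128,435/256,871/512,1743/1024,3487/2048 }, Right { 109/64,55/32,7/4,2 } → simplest 6975/4096
BBRBRBBRRBBBBBB: Left { 0,1,3/2,13/8,27/16,217/128,435/256,871/512,1743/1024,3487/2048,6975/4096 }, Right { 109/64,55/32,7/4,2 } → simplest 13951/8192

13951/8192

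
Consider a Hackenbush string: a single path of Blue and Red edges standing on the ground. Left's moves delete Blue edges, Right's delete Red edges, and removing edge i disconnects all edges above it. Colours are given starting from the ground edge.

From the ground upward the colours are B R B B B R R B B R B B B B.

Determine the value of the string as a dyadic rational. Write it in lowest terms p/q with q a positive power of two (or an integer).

7391/8192

edge 1 of 14 (B): { 0 | none } gives 1
edge 2 of 14 (R): { 0 | 1 } gives 1/2
edge 3 of 14 (B): { 0; 1/2 | 1 } gives 3/4
edge 4 of 14 (B): { 0; 1/2; 3/4 | 1 } gives 7/8
edge 5 of 14 (B): { 0; 1/2; 3/4; 7/8 | 1 } gives 15/16
edge 6 of 14 (R): { 0; 1/2; 3/4; 7/8 | 15/16; 1 } gives 29/32
edge 7 of 14 (R): { 0; 1/2; 3/4; 7/8 | 29/32; 15/16; 1 } gives 57/64
edge 8 of 14 (B): { 0; 1/2; 3/4; 7/8; 57/64 | 29/32; 15/16; 1 } gives 115/128
edge 9 of 14 (B): { 0; 1/2; 3/4; 7/8; 57/64; 115/128 | 29/32; 15/16; 1 } gives 231/256
edge 10 of 14 (R): { 0; 1/2; 3/4; 7/8; 57/64; 115/128 | 231/256; 29/32; 15/16; 1 } gives 461/512
edge 11 of 14 (B): { 0; 1/2; 3/4; 7/8; 57/64; 115/128; 461/512 | 231/256; 29/32; 15/16; 1 } gives 923/1024
edge 12 of 14 (B): { 0; 1/2; 3/4; 7/8; 57/64; 115/128; 461/512; 923/1024 | 231/256; 29/32; 15/16; 1 } gives 1847/2048
edge 13 of 14 (B): { 0; 1/2; 3/4; 7/8; 57/64; 115/128; 461/512; 923/1024; 1847/2048 | 231/256; 29/32; 15/16; 1 } gives 3695/4096
edge 14 of 14 (B): { 0; 1/2; 3/4; 7/8; 57/64; 115/128; 461/512; 923/1024; 1847/2048; 3695/4096 | 231/256; 29/32; 15/16; 1 } gives 7391/8192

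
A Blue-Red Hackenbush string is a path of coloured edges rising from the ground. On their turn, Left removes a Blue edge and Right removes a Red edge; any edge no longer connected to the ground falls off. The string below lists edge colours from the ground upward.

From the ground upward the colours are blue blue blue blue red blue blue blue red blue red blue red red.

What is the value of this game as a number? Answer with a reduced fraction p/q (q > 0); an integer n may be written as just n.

4009/1024

b: Left { 0 }, Right { ∅ } => simplest 1
bb: Left { 0, 1 }, Right { ∅ } => simplest 2
bbb: Left { 0, 1, 2 }, Right { ∅ } => simplest 3
bbbb: Left { 0, 1, 2, 3 }, Right { ∅ } => simplest 4
bbbbr: Left { 0, 1, 2, 3 }, Right { 4 } => simplest 7/2
bbbbrb: Left { 0, 1, 2, 3, 7/2 }, Right { 4 } => simplest 15/4
bbbbrbb: Left { 0, 1, 2, 3, 7/2, 15/4 }, Right { 4 } => simplest 31/8
bbbbrbbb: Left { 0, 1, 2, 3, 7/2, 15/4, 31/8 }, Right { 4 } => simplest 63/16
bbbbrbbbr: Left { 0, 1, 2, 3, 7/2, 15/4, 31/8 }, Right { 63/16, 4 } => simplest 125/32
bbbbrbbbrb: Left { 0, 1, 2, 3, 7/2, 15/4, 31/8, 125/32 }, Right { 63/16, 4 } => simplest 251/64
bbbbrbbbrbr: Left { 0, 1, 2, 3, 7/2, 15/4, 31/8, 125/32 }, Right { 251/64, 63/16, 4 } => simplest 501/128
bbbbrbbbrbrb: Left { 0, 1, 2, 3, 7/2, 15/4, 31/8, 125/32, 501/128 }, Right { 251/64, 63/16, 4 } => simplest 1003/256
bbbbrbbbrbrbr: Left { 0, 1, 2, 3, 7/2, 15/4, 31/8, 125/32, 501/128 }, Right { 1003/256, 251/64, 63/16, 4 } => simplest 2005/512
bbbbrbbbrbrbrr: Left { 0, 1, 2, 3, 7/2, 15/4, 31/8, 125/32, 501/128 }, Right { 2005/512, 1003/256, 251/64, 63/16, 4 } => simplest 4009/1024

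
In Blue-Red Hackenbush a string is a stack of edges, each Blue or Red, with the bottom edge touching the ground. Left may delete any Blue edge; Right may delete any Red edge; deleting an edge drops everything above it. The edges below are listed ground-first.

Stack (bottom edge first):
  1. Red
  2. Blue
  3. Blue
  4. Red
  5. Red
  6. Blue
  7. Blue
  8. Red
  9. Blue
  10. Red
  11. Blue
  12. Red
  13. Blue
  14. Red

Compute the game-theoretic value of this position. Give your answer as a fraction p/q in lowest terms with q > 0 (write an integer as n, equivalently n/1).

-3243/8192

1 of 14 · R · max L −∞ · min R 0 → -1
2 of 14 · RB · max L -1 · min R 0 → -1/2
3 of 14 · RBB · max L -1/2 · min R 0 → -1/4
4 of 14 · RBBR · max L -1/2 · min R -1/4 → -3/8
5 of 14 · RBBRR · max L -1/2 · min R -3/8 → -7/16
6 of 14 · RBBRRB · max L -7/16 · min R -3/8 → -13/32
7 of 14 · RBBRRBB · max L -13/32 · min R -3/8 → -25/64
8 of 14 · RBBRRBBR · max L -13/32 · min R -25/64 → -51/128
9 of 14 · RBBRRBBRB · max L -51/128 · min R -25/64 → -101/256
10 of 14 · RBBRRBBRBR · max L -51/128 · min R -101/256 → -203/512
11 of 14 · RBBRRBBRBRB · max L -203/512 · min R -101/256 → -405/1024
12 of 14 · RBBRRBBRBRBR · max L -203/512 · min R -405/1024 → -811/2048
13 of 14 · RBBRRBBRBRBRB · max L -811/2048 · min R -405/1024 → -1621/4096
14 of 14 · RBBRRBBRBRBRBR · max L -811/2048 · min R -1621/4096 → -3243/8192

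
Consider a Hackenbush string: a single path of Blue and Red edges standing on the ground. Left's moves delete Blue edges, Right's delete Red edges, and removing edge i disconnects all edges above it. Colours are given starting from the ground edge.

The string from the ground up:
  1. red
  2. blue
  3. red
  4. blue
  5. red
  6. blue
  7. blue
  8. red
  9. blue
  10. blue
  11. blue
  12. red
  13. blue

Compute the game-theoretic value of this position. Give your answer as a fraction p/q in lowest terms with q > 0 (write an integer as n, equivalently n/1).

-2629/4096

Prefix values for red blue red blue red blue blue red blue blue blue red blue via {L|R} + simplicity:
step 1: add red to get r; options L={ — } R={ 0 } -> -1
step 2: add blue to get rb; options L={ -1 } R={ 0 } -> -1/2
step 3: add red to get rbr; options L={ -1 } R={ -1/2, 0 } -> -3/4
step 4: add blue to get rbrb; options L={ -1, -3/4 } R={ -1/2, 0 } -> -5/8
step 5: add red to get rbrbr; options L={ -1, -3/4 } R={ -5/8, -1/2, 0 } -> -11/16
step 6: add blue to get rbrbrb; options L={ -1, -3/4, -11/16 } R={ -5/8, -1/2, 0 } -> -21/32
step 7: add blue to get rbrbrbb; options L={ -1, -3/4, -11/16, -21/32 } R={ -5/8, -1/2, 0 } -> -41/64
step 8: add red to get rbrbrbbr; options L={ -1, -3/4, -11/16, -21/32 } R={ -41/64, -5/8, -1/2, 0 } -> -83/128
step 9: add blue to get rbrbrbbrb; options L={ -1, -3/4, -11/16, -21/32, -83/128 } R={ -41/64, -5/8, -1/2, 0 } -> -165/256
step 10: add blue to get rbrbrbbrbb; options L={ -1, -3/4, -11/16, -21/32, -83/128, -165/256 } R={ -41/64, -5/8, -1/2, 0 } -> -329/512
step 11: add blue to get rbrbrbbrbbb; options L={ -1, -3/4, -11/16, -21/32, -83/128, -165/256, -329/512 } R={ -41/64, -5/8, -1/2, 0 } -> -657/1024
step 12: add red to get rbrbrbbrbbbr; options L={ -1, -3/4, -11/16, -21/32, -83/128, -165/256, -329/512 } R={ -657/1024, -41/64, -5/8, -1/2, 0 } -> -1315/2048
step 13: add blue to get rbrbrbbrbbbrb; options L={ -1, -3/4, -11/16, -21/32, -83/128, -165/256, -329/512, -1315/2048 } R={ -657/1024, -41/64, -5/8, -1/2, 0 } -> -2629/4096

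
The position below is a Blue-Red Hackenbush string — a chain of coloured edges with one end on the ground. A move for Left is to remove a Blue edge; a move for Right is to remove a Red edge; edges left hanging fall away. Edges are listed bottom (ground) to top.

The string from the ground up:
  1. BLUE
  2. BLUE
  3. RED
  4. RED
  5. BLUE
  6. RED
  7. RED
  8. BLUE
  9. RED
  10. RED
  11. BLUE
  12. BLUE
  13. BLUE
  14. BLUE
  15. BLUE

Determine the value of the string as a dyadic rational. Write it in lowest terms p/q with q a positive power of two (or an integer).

B: Left { 0 }, Right { (no moves) } = simplest 1
BB: Left { 0; 1 }, Right { (no moves) } = simplest 2
BBR: Left { 0; 1 }, Right { 2 } = simplest 3/2
BBRR: Left { 0; 1 }, Right { 3/2; 2 } = simplest 5/4
BBRRB: Left { 0; 1; 5/4 }, Right { 3/2; 2 } = simplest 11/8
BBRRBR: Left { 0; 1; 5/4 }, Right { 11/8; 3/2; 2 } = simplest 21/16
BBRRBRR: Left { 0; 1; 5/4 }, Right { 21/16; 11/8; 3/2; 2 } = simplest 41/32
BBRRBRRB: Left { 0; 1; 5/4; 41/32 }, Right { 21/16; 11/8; 3/2; 2 } = simplest 83/64
BBRRBRRBR: Left { 0; 1; 5/4; 41/32 }, Right { 83/64; 21/16; 11/8; 3/2; 2 } = simplest 165/128
BBRRBRRBRR: Left { 0; 1; 5/4; 41/32 }, Right { 165/128; 83/64; 21/16; 11/8; 3/2; 2 } = simplest 329/256
BBRRBRRBRRB: Left { 0; 1; 5/4; 41/32; 329/256 }, Right { 165/128; 83/64; 21/16; 11/8; 3/2; 2 } = simplest 659/512
BBRRBRRBRRBB: Left { 0; 1; 5/4; 41/32; 329/256; 659/512 }, Right { 165/128; 83/64; 21/16; 11/8; 3/2; 2 } = simplest 1319/1024
BBRRBRRBRRBBB: Left { 0; 1; 5/4; 41/32; 329/256; 659/512; 1319/1024 }, Right { 165/128; 83/64; 21/16; 11/8; 3/2; 2 } = simplest 2639/2048
BBRRBRRBRRBBBB: Left { 0; 1; 5/4; 41/32; 329/256; 659/512; 1319/1024; 2639/2048 }, Right { 165/128; 83/64; 21/16; 11/8; 3/2; 2 } = simplest 5279/4096
BBRRBRRBRRBBBBB: Left { 0; 1; 5/4; 41/32; 329/256; 659/512; 1319/1024; 2639/2048; 5279/4096 }, Right { 165/128; 83/64; 21/16; 11/8; 3/2; 2 } = simplest 10559/8192

10559/8192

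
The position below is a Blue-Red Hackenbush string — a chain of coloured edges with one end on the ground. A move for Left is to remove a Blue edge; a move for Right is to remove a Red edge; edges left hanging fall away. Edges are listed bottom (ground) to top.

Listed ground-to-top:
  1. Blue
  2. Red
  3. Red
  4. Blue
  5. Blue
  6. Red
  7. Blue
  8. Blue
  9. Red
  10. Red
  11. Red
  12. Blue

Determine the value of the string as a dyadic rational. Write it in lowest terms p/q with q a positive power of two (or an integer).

edge 1 of 12 (Blue): { 0 | — } = 1
edge 2 of 12 (Red): { 0 | 1 } = 1/2
edge 3 of 12 (Red): { 0 | 1/2, 1 } = 1/4
edge 4 of 12 (Blue): { 0, 1/4 | 1/2, 1 } = 3/8
edge 5 of 12 (Blue): { 0, 1/4, 3/8 | 1/2, 1 } = 7/16
edge 6 of 12 (Red): { 0, 1/4, 3/8 | 7/16, 1/2, 1 } = 13/32
edge 7 of 12 (Blue): { 0, 1/4, 3/8, 13/32 | 7/16, 1/2, 1 } = 27/64
edge 8 of 12 (Blue): { 0, 1/4, 3/8, 13/32, 27/64 | 7/16, 1/2, 1 } = 55/128
edge 9 of 12 (Red): { 0, 1/4, 3/8, 13/32, 27/64 | 55/128, 7/16, 1/2, 1 } = 109/256
edge 10 of 12 (Red): { 0, 1/4, 3/8, 13/32, 27/64 | 109/256, 55/128, 7/16, 1/2, 1 } = 217/512
edge 11 of 12 (Red): { 0, 1/4, 3/8, 13/32, 27/64 | 217/512, 109/256, 55/128, 7/16, 1/2, 1 } = 433/1024
edge 12 of 12 (Blue): { 0, 1/4, 3/8, 13/32, 27/64, 433/1024 | 217/512, 109/256, 55/128, 7/16, 1/2, 1 } = 867/2048

867/2048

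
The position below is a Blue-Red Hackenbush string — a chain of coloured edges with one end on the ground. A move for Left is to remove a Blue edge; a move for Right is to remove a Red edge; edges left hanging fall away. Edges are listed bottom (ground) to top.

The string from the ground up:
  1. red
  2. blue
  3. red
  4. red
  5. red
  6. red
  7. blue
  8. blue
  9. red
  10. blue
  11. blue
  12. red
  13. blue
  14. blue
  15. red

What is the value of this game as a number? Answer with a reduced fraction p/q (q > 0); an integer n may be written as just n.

Build g(s[:k]) for k = 1..15, string s = red blue red red red red blue blue red blue blue red blue blue red.
step 1: add red to get r; options L={ none } R={ 0 } => -1
step 2: add blue to get rb; options L={ -1 } R={ 0 } => -1/2
step 3: add red to get rbr; options L={ -1 } R={ -1/2,0 } => -3/4
step 4: add red to get rbrr; options L={ -1 } R={ -3/4,-1/2,0 } => -7/8
step 5: add red to get rbrrr; options L={ -1 } R={ -7/8,-3/4,-1/2,0 } => -15/16
step 6: add red to get rbrrrr; options L={ -1 } R={ -15/16,-7/8,-3/4,-1/2,0 } => -31/32
step 7: add blue to get rbrrrrb; options L={ -1,-31/32 } R={ -15/16,-7/8,-3/4,-1/2,0 } => -61/64
step 8: add blue to get rbrrrrbb; options L={ -1,-31/32,-61/64 } R={ -15/16,-7/8,-3/4,-1/2,0 } => -121/128
step 9: add red to get rbrrrrbbr; options L={ -1,-31/32,-61/64 } R={ -121/128,-15/16,-7/8,-3/4,-1/2,0 } => -243/256
step 10: add blue to get rbrrrrbbrb; options L={ -1,-31/32,-61/64,-243/256 } R={ -121/128,-15/16,-7/8,-3/4,-1/2,0 } => -485/512
step 11: add blue to get rbrrrrbbrbb; options L={ -1,-31/32,-61/64,-243/256,-485/512 } R={ -121/128,-15/16,-7/8,-3/4,-1/2,0 } => -969/1024
step 12: add red to get rbrrrrbbrbbr; options L={ -1,-31/32,-61/64,-243/256,-485/512 } R={ -969/1024,-121/128,-15/16,-7/8,-3/4,-1/2,0 } => -1939/2048
step 13: add blue to get rbrrrrbbrbbrb; options L={ -1,-31/32,-61/64,-243/256,-485/512,-1939/2048 } R={ -969/1024,-121/128,-15/16,-7/8,-3/4,-1/2,0 } => -3877/4096
step 14: add blue to get rbrrrrbbrbbrbb; options L={ -1,-31/32,-61/64,-243/256,-485/512,-1939/2048,-3877/4096 } R={ -969/1024,-121/128,-15/16,-7/8,-3/4,-1/2,0 } => -7753/8192
step 15: add red to get rbrrrrbbrbbrbbr; options L={ -1,-31/32,-61/64,-243/256,-485/512,-1939/2048,-3877/4096 } R={ -7753/8192,-969/1024,-121/128,-15/16,-7/8,-3/4,-1/2,0 } => -15507/16384

-15507/16384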